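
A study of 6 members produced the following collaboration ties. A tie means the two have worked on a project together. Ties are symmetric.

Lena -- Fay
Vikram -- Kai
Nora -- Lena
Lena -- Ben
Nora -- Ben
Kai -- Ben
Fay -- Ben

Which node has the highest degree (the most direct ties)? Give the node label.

Ben

Degrees — Ben:4, Fay:2, Kai:2, Lena:3, Nora:2, Vikram:1.
The maximum is 4, attained only by Ben.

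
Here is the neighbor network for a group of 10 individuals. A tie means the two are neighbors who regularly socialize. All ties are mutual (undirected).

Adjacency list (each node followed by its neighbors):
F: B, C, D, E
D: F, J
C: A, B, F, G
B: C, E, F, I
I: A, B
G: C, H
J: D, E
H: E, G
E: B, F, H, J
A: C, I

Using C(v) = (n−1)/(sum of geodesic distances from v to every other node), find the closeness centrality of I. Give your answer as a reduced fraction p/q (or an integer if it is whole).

Distances from I: A:1, B:1, C:2, D:3, E:2, F:2, G:3, H:3, J:3. Sum = 20.
n = 10, so closeness = 9/20.

9/20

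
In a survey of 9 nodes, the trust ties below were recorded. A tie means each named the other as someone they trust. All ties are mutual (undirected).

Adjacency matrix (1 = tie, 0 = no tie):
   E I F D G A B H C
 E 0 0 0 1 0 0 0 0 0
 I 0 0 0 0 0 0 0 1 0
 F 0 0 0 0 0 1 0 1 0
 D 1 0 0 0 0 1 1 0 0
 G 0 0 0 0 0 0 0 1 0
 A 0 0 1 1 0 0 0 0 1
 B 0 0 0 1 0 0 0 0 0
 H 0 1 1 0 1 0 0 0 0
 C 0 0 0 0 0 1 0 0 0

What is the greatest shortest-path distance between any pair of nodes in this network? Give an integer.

Eccentricity of each node (its greatest distance to any other): A:3, B:5, C:4, D:4, E:5, F:3, G:5, H:4, I:5.
The maximum eccentricity is 5, realized for instance by the pair E–I via E – D – A – F – H – I. So the diameter is 5.

5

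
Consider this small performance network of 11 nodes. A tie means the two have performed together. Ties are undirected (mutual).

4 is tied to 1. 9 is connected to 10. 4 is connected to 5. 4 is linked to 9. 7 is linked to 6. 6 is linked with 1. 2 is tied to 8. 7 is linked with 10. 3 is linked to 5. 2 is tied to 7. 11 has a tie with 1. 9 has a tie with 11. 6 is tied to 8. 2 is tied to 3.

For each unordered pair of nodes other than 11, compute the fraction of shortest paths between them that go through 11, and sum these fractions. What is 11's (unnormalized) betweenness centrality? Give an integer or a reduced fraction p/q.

Pairs whose geodesics pass through 11 — 1–9: 1/2; 1–10: 1/3; 9–6: 1/3; 9–8: 1/4.
All other pairs contribute 0.
Summing the contributions gives betweenness(11) = 17/12.

17/12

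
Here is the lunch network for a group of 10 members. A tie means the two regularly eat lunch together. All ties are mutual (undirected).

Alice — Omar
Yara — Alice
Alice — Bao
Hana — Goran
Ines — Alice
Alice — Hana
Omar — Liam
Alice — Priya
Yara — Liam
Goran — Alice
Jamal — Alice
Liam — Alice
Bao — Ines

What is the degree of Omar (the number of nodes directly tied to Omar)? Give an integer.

Omar is directly tied to Alice and Liam. That is 2 neighbors, so the degree of Omar is 2.

2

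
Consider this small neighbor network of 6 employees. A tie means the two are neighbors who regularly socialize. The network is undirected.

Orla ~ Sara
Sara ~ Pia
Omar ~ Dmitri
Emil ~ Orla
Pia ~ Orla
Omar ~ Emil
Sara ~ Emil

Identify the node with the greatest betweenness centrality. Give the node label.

Unnormalized betweenness of each node: Dmitri:0, Emil:6, Omar:4, Orla:3/2, Pia:0, Sara:3/2.
Emil has the largest value, 6, making it the main broker — the node through which the most shortest paths run.

Emil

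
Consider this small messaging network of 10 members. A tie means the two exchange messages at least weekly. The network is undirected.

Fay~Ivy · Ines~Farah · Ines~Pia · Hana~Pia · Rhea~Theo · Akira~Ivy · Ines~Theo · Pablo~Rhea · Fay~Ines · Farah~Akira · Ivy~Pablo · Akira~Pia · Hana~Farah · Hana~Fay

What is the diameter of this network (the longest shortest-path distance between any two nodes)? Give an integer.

Eccentricity of each node (its greatest distance to any other): Akira:3, Farah:3, Fay:3, Hana:4, Ines:3, Ivy:3, Pablo:3, Pia:3, Rhea:4, Theo:3.
The maximum eccentricity is 4, realized for instance by the pair Rhea–Hana via Rhea – Theo – Ines – Farah – Hana. So the diameter is 4.

4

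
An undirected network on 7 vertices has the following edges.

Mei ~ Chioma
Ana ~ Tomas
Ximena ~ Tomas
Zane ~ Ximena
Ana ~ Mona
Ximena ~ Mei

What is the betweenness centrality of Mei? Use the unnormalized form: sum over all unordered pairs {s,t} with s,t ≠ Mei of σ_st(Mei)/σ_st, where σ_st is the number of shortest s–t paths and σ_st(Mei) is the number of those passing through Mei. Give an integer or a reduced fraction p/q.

Pairs whose geodesics pass through Mei — Zane–Chioma: 1; Ana–Chioma: 1; Ximena–Chioma: 1; Tomas–Chioma: 1; Mona–Chioma: 1.
All other pairs contribute 0.
Summing the contributions gives betweenness(Mei) = 5.

5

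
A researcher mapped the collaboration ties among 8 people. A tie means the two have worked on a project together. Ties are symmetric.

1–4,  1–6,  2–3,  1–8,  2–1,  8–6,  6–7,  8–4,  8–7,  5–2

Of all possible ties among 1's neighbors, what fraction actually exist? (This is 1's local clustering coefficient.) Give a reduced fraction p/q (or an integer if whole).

1/3

1's neighbors: 2, 4, 6, and 8 (k = 4).
Possible neighbor pairs: C(4,2) = 6. Edges among them: 4–8, 6–8 → e = 2.
Clustering(1) = 2/6 = 1/3.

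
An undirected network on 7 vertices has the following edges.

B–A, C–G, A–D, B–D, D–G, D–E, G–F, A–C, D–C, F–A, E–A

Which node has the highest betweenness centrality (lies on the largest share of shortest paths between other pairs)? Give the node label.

A

Unnormalized betweenness of each node: A:9/2, B:0, C:1/3, D:23/6, E:0, F:1/3, G:1.
A has the largest value, 9/2, making it the main broker — the node through which the most shortest paths run.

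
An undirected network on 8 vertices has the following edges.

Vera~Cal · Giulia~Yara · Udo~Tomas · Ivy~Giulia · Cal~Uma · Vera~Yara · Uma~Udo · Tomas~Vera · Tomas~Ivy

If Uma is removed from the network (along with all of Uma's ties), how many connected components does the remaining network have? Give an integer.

Uma's neighbors (Cal and Udo) remain reachable from one another through other ties, so the rest of the network stays in one piece.

1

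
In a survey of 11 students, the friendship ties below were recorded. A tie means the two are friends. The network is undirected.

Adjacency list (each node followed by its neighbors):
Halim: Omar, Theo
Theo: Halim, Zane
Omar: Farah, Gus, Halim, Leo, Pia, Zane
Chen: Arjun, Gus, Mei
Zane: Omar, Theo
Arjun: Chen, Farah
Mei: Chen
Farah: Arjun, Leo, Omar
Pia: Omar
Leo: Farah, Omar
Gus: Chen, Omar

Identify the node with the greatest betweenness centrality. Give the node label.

Omar

Unnormalized betweenness of each node: Arjun:3, Chen:10, Farah:7, Gus:11, Halim:4, Leo:0, Mei:0, Omar:61/2, Pia:0, Theo:1/2, Zane:4.
Omar has the largest value, 61/2, making it the main broker — the node through which the most shortest paths run.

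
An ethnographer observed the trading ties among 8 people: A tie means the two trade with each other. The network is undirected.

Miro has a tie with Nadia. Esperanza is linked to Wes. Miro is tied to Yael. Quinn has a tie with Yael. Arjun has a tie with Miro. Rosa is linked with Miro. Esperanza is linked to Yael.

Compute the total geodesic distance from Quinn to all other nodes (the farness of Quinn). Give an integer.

17

Distances from Quinn: Arjun:3, Esperanza:2, Miro:2, Nadia:3, Rosa:3, Wes:3, Yael:1.
Sum = 3 + 2 + 2 + 3 + 3 + 3 + 1 = 17.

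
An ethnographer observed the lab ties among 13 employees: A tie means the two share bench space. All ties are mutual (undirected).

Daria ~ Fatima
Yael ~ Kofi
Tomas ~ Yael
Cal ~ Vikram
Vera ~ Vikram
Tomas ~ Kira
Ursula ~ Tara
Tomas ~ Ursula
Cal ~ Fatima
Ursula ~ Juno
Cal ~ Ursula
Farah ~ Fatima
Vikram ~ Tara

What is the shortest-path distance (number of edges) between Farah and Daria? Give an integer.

2

One shortest route is Farah – Fatima – Daria, which uses 2 edges, and Farah and Daria are not directly tied, so nothing shorter exists. So d(Farah,Daria) = 2.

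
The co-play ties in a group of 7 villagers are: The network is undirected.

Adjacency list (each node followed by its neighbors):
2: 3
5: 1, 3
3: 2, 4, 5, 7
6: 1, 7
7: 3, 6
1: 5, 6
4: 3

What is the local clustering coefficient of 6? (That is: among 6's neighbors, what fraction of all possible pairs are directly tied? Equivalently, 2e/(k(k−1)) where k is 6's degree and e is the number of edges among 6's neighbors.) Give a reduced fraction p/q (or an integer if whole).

6's neighbors: 1 and 7 (k = 2).
Possible neighbor pairs: C(2,2) = 1. Edges among them: none → e = 0.
Clustering(6) = 0/1.

0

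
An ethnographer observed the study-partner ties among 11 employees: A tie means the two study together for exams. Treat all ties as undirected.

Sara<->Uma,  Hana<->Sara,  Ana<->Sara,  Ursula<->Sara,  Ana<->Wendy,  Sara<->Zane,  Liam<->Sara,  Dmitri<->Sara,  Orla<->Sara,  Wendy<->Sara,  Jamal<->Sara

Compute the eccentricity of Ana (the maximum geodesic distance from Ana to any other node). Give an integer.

2

Distances from Ana: Dmitri:2, Hana:2, Jamal:2, Liam:2, Orla:2, Sara:1, Uma:2, Ursula:2, Wendy:1, Zane:2.
The largest is 2 (to Jamal, Orla, Dmitri, Ursula, Hana, Uma, Liam, and Zane), so the eccentricity of Ana is 2.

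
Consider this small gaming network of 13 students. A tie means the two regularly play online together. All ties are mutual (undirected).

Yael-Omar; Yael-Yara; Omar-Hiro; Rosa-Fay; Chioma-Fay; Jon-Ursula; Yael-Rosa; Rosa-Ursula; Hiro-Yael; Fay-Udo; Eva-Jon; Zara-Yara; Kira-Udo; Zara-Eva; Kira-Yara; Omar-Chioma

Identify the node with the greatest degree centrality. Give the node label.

Yael

Degrees — Chioma:2, Eva:2, Fay:3, Hiro:2, Jon:2, Kira:2, Omar:3, Rosa:3, Udo:2, Ursula:2, Yael:4, Yara:3, Zara:2.
The maximum is 4, attained only by Yael.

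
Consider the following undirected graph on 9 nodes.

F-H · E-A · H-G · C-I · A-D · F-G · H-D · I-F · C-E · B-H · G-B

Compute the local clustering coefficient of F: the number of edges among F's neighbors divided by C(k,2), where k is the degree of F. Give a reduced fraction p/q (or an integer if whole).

F's neighbors: G, H, and I (k = 3).
Possible neighbor pairs: C(3,2) = 3. Edges among them: G–H → e = 1.
Clustering(F) = 1/3.

1/3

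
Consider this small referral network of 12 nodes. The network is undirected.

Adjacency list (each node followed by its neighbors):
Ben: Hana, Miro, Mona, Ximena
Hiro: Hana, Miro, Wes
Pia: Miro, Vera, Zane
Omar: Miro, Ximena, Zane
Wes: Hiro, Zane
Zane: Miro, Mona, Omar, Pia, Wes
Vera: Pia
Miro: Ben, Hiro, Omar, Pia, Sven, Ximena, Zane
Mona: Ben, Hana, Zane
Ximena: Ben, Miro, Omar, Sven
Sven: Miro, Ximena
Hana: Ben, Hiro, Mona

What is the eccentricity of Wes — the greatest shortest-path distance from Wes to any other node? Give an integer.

Distances from Wes: Ben:3, Hana:2, Hiro:1, Miro:2, Mona:2, Omar:2, Pia:2, Sven:3, Vera:3, Ximena:3, Zane:1.
The largest is 3 (to Ben, Sven, Ximena, and Vera), so the eccentricity of Wes is 3.

3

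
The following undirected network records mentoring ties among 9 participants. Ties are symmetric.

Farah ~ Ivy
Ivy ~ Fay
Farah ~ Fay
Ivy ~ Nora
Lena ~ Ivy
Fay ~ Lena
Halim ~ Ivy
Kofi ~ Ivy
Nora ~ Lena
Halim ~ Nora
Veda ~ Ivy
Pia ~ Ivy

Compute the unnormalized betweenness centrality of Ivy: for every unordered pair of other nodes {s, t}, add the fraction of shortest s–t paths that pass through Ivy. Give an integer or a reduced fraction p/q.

Pairs whose geodesics pass through Ivy — Halim–Pia: 1; Halim–Lena: 1/2; Halim–Fay: 1; Halim–Farah: 1; Halim–Kofi: 1; Halim–Veda: 1; Pia–Lena: 1; Pia–Fay: 1; Pia–Farah: 1; Pia–Kofi: 1; Pia–Veda: 1; Pia–Nora: 1; Lena–Farah: 1/2; Lena–Kofi: 1 … (+10 more pairs).
All other pairs contribute 0.
Summing the contributions gives betweenness(Ivy) = 45/2.

45/2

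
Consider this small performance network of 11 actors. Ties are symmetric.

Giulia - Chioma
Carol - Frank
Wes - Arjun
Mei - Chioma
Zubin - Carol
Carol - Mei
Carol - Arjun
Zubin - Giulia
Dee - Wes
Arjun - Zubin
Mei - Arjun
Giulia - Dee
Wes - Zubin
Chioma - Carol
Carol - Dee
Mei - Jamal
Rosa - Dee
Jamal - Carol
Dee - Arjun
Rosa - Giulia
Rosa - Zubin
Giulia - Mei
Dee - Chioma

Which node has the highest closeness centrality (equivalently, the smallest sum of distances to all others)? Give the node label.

Farness (sum of distances to all others) for each node — Arjun:15, Carol:13, Chioma:16, Dee:14, Frank:22, Giulia:16, Jamal:20, Mei:15, Rosa:19, Wes:19, Zubin:15.
The smallest farness is 13, for Carol, so Carol has the highest closeness.

Carol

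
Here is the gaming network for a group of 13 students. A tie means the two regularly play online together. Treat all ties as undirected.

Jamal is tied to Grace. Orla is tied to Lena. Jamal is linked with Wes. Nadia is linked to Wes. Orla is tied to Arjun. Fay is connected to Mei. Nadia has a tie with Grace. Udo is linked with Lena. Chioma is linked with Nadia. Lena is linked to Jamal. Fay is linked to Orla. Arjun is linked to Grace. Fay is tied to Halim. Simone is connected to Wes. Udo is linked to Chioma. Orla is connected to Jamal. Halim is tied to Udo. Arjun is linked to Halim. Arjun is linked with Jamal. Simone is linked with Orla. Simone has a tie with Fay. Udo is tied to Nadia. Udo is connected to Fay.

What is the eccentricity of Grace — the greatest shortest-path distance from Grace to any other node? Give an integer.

Distances from Grace: Arjun:1, Chioma:2, Fay:3, Halim:2, Jamal:1, Lena:2, Mei:4, Nadia:1, Orla:2, Simone:3, Udo:2, Wes:2.
The largest is 4 (to Mei), so the eccentricity of Grace is 4.

4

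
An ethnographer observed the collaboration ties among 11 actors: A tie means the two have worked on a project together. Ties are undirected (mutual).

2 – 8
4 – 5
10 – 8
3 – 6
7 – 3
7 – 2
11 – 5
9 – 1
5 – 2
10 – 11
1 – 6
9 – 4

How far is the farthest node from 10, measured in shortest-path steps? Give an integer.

5

Distances from 10: 1:5, 2:2, 3:4, 4:3, 5:2, 6:5, 7:3, 8:1, 9:4, 11:1.
The largest is 5 (to 6 and 1), so the eccentricity of 10 is 5.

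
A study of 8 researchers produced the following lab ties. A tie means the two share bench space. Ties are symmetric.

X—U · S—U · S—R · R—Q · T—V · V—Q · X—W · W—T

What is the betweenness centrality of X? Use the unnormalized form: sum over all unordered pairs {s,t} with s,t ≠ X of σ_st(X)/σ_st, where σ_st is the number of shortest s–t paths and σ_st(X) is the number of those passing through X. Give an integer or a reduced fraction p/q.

9/2

Pairs whose geodesics pass through X — W–U: 1; W–S: 1; W–R: 1/2; U–V: 1/2; U–T: 1; S–T: 1/2.
All other pairs contribute 0.
Summing the contributions gives betweenness(X) = 9/2.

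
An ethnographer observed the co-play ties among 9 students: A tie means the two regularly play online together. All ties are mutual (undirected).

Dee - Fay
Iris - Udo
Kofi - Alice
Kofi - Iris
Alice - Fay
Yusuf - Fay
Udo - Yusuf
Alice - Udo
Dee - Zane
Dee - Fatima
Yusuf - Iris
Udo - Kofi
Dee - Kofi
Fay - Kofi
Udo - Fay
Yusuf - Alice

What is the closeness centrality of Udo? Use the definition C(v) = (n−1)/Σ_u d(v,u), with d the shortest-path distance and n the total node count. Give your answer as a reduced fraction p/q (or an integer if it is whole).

Distances from Udo: Alice:1, Dee:2, Fatima:3, Fay:1, Iris:1, Kofi:1, Yusuf:1, Zane:3. Sum = 13.
n = 9, so closeness = 8/13.

8/13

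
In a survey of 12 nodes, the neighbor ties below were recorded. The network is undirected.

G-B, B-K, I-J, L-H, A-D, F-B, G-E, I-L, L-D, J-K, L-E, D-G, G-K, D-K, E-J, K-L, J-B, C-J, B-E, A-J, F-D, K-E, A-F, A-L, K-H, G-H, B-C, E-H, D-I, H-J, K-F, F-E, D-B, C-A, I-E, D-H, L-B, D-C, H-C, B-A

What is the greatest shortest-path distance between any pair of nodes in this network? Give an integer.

2

Eccentricity of each node (its greatest distance to any other): A:2, B:2, C:2, D:2, E:2, F:2, G:2, H:2, I:2, J:2, K:2, L:2.
The maximum eccentricity is 2, realized for instance by the pair C–G via C – H – G. So the diameter is 2.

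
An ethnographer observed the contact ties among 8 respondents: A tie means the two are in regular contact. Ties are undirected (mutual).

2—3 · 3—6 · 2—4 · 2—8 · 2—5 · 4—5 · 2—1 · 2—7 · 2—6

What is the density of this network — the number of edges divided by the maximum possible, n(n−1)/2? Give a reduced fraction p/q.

There are 9 edges and 8 nodes, so the maximum possible is C(8,2) = 28.
Density = 9/28.

9/28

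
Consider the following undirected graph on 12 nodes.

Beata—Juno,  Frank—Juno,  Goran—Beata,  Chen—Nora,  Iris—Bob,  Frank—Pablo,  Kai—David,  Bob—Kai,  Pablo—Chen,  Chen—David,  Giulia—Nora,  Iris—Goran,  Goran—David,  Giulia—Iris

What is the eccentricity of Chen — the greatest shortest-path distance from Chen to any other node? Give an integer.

Distances from Chen: Beata:3, Bob:3, David:1, Frank:2, Giulia:2, Goran:2, Iris:3, Juno:3, Kai:2, Nora:1, Pablo:1.
The largest is 3 (to Juno, Iris, Bob, and Beata), so the eccentricity of Chen is 3.

3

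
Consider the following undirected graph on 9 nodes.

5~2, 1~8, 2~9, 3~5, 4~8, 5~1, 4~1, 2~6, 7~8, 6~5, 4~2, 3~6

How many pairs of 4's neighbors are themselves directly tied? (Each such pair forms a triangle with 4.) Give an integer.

1

4's neighbors: 1, 2, and 8.
Neighbor pairs that are themselves tied: 4–1–8. Each forms one triangle with 4, for 1 in total.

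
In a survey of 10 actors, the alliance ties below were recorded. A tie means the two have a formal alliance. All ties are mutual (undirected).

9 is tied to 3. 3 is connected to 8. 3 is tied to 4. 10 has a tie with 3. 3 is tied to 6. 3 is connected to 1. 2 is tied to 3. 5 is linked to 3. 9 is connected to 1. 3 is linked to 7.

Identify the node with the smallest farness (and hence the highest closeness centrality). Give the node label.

3

Farness (sum of distances to all others) for each node — 1:16, 2:17, 3:9, 4:17, 5:17, 6:17, 7:17, 8:17, 9:16, 10:17.
The smallest farness is 9, for 3, so 3 has the highest closeness.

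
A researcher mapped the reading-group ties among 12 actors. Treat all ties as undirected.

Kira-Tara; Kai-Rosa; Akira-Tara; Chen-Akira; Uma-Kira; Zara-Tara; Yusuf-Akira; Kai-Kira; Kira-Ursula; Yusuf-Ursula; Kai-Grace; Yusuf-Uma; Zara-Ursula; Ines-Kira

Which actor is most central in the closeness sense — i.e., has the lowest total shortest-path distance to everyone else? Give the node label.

Farness (sum of distances to all others) for each node — Akira:25, Chen:35, Grace:34, Ines:28, Kai:24, Kira:18, Rosa:34, Tara:21, Uma:24, Ursula:22, Yusuf:25, Zara:28.
The smallest farness is 18, for Kira, so Kira has the highest closeness.

Kira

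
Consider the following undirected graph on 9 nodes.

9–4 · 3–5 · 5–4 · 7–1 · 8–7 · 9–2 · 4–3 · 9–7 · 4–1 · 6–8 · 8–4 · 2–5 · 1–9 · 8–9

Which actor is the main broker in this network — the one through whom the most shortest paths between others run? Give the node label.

4

Unnormalized betweenness of each node: 1:11/12, 2:3/4, 3:0, 4:119/12, 5:3/2, 6:0, 7:2/3, 8:95/12, 9:19/3.
4 has the largest value, 119/12, making it the main broker — the node through which the most shortest paths run.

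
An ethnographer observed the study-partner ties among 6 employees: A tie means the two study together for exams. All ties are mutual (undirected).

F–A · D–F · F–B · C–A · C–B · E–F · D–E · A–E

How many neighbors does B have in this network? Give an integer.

2

B is directly tied to C and F. That is 2 neighbors, so the degree of B is 2.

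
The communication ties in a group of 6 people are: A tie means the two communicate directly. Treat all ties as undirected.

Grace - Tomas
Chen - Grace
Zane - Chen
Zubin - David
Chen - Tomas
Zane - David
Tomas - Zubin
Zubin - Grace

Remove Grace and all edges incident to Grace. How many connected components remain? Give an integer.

1

Grace's neighbors (Chen, Tomas, and Zubin) remain reachable from one another through other ties, so the rest of the network stays in one piece.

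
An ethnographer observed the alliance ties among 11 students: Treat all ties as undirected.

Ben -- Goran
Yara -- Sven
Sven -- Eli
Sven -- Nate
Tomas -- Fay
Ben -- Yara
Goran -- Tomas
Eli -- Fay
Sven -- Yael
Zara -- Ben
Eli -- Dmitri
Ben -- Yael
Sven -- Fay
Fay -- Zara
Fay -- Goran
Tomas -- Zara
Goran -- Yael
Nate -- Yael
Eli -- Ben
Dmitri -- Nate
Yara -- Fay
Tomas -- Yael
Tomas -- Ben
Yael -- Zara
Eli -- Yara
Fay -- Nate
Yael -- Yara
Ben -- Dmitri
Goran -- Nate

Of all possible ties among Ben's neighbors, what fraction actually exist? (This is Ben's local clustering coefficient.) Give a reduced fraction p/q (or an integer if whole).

Ben's neighbors: Dmitri, Eli, Goran, Tomas, Yael, Yara, and Zara (k = 7).
Possible neighbor pairs: C(7,2) = 21. Edges among them: Dmitri–Eli, Eli–Yara, Goran–Tomas, Goran–Yael, Tomas–Yael, Tomas–Zara, Yael–Yara, Yael–Zara → e = 8.
Clustering(Ben) = 8/21.

8/21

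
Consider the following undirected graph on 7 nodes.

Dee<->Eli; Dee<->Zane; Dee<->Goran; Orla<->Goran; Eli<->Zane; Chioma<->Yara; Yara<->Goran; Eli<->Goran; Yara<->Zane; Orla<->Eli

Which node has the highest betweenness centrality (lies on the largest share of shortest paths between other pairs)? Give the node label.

Yara

Unnormalized betweenness of each node: Chioma:0, Dee:1/3, Eli:11/6, Goran:9/2, Orla:0, Yara:16/3, Zane:2.
Yara has the largest value, 16/3, making it the main broker — the node through which the most shortest paths run.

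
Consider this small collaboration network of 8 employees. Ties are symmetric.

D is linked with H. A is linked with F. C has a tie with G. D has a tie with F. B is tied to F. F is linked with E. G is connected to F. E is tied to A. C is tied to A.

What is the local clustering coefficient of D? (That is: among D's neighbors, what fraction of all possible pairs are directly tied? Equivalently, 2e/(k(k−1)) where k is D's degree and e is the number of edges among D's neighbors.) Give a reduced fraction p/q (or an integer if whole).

D's neighbors: F and H (k = 2).
Possible neighbor pairs: C(2,2) = 1. Edges among them: none → e = 0.
Clustering(D) = 0/1.

0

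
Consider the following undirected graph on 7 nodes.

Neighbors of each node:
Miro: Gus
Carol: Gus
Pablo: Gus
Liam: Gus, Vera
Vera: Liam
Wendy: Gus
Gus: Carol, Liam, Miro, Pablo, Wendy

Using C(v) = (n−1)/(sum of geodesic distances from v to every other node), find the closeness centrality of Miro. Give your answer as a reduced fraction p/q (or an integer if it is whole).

1/2

Distances from Miro: Carol:2, Gus:1, Liam:2, Pablo:2, Vera:3, Wendy:2. Sum = 12.
n = 7, so closeness = 6/12 = 1/2.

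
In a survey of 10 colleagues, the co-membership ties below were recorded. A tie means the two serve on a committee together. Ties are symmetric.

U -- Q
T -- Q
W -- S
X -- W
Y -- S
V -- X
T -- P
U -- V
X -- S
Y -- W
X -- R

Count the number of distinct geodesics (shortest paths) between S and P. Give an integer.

1

The shortest distance is 6, and the only length-6 path is S–X–V–U–Q–T–P. So there is exactly 1 shortest path.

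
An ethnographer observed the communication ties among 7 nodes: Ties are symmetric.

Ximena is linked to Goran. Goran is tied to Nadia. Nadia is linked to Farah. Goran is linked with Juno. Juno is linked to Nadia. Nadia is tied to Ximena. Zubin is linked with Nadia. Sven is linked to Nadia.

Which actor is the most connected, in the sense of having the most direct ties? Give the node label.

Degrees — Farah:1, Goran:3, Juno:2, Nadia:6, Sven:1, Ximena:2, Zubin:1.
The maximum is 6, attained only by Nadia.

Nadia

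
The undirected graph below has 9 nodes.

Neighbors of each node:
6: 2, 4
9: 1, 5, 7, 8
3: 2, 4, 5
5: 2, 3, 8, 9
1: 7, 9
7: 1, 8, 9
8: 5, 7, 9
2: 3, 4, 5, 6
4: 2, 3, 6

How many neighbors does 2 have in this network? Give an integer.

4

2 is directly tied to 3, 4, 5, and 6. That is 4 neighbors, so the degree of 2 is 4.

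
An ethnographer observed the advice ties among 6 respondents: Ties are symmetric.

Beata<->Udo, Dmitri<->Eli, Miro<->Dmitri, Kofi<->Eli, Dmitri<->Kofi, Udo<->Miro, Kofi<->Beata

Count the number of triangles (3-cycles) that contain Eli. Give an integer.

1

Eli's neighbors: Dmitri and Kofi.
Neighbor pairs that are themselves tied: Eli–Dmitri–Kofi. Each forms one triangle with Eli, for 1 in total.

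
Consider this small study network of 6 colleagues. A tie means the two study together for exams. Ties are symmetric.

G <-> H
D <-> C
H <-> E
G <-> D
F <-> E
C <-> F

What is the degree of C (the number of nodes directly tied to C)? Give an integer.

2

C is directly tied to D and F. That is 2 neighbors, so the degree of C is 2.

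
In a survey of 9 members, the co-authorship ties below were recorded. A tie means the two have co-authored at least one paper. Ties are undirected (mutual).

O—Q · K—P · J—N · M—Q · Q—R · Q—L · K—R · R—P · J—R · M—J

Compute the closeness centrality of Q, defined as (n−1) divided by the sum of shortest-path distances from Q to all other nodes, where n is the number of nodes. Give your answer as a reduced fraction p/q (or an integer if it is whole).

Distances from Q: J:2, K:2, L:1, M:1, N:3, O:1, P:2, R:1. Sum = 13.
n = 9, so closeness = 8/13.

8/13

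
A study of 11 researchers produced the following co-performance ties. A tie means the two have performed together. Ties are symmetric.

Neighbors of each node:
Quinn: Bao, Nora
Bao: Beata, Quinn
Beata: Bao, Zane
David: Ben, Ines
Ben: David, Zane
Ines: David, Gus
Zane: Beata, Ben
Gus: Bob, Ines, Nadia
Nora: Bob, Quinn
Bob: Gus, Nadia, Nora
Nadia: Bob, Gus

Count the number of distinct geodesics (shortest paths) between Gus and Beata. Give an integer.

2

The shortest distance is 5. The length-5 paths are: Gus–Bob–Nora–Quinn–Bao–Beata; Gus–Ines–David–Ben–Zane–Beata.
That gives 2 distinct shortest paths.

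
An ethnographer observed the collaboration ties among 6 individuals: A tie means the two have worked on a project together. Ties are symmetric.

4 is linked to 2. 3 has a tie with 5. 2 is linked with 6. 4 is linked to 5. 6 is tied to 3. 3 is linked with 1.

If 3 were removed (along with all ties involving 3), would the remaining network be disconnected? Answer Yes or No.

Removing 3 leaves {2, 4, 5, and 6} with no path to {1}, so the network splits into 2 components. 3 is a cut vertex.

Yes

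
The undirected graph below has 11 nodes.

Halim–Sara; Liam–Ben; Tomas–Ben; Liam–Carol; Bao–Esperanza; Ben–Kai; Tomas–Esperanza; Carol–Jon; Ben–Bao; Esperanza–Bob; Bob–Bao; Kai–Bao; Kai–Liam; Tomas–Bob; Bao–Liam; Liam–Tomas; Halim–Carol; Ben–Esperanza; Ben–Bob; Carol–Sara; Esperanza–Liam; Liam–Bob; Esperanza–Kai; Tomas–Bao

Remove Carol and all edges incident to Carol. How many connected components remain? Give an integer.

Without Carol, the remaining ties split the others into: {Halim, Sara}; {Jon}; {Bao, Ben, Bob, Esperanza, Kai, Liam, Tomas}.
That's 3 separate components.

3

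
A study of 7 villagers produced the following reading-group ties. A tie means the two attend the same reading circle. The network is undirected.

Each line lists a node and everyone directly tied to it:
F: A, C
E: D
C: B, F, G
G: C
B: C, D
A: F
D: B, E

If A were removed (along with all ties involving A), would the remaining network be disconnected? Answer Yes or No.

No

Even without A, every remaining node can still reach every other (the residual graph is connected), so A is not a cut vertex.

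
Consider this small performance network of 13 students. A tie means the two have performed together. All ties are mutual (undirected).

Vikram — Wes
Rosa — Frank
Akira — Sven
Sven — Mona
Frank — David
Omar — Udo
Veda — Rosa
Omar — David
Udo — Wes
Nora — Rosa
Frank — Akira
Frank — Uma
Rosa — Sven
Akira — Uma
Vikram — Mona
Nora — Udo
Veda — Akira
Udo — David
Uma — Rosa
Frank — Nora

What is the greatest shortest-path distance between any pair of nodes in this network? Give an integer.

Eccentricity of each node (its greatest distance to any other): Akira:4, David:4, Frank:4, Mona:4, Nora:3, Omar:4, Rosa:3, Sven:4, Udo:3, Uma:4, Veda:4, Vikram:4, Wes:4.
The maximum eccentricity is 4, realized for instance by the pair Uma–Vikram via Uma – Akira – Sven – Mona – Vikram. So the diameter is 4.

4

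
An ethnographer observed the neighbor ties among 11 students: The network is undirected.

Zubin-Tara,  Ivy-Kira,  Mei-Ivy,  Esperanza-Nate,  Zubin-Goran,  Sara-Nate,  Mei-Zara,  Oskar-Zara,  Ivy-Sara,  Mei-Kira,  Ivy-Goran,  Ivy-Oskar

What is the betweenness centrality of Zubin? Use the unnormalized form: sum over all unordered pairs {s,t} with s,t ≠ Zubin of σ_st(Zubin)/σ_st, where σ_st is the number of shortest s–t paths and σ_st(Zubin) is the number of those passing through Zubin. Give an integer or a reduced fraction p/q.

Pairs whose geodesics pass through Zubin — Tara–Zara: 2/2; Tara–Goran: 1; Tara–Oskar: 1; Tara–Ivy: 1; Tara–Mei: 1; Tara–Sara: 1; Tara–Esperanza: 1; Tara–Nate: 1; Tara–Kira: 1.
All other pairs contribute 0.
Summing the contributions gives betweenness(Zubin) = 9.

9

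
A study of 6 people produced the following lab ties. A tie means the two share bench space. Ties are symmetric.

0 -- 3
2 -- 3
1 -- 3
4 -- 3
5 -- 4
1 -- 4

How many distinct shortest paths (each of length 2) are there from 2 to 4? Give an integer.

The shortest distance is 2, and the only length-2 path is 2–3–4. So there is exactly 1 shortest path.

1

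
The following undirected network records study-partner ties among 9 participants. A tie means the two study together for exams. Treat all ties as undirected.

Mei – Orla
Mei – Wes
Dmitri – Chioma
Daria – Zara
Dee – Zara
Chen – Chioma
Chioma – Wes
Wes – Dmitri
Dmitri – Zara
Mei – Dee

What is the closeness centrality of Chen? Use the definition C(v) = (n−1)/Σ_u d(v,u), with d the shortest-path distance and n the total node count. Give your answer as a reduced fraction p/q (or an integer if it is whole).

Distances from Chen: Chioma:1, Daria:4, Dee:4, Dmitri:2, Mei:3, Orla:4, Wes:2, Zara:3. Sum = 23.
n = 9, so closeness = 8/23.

8/23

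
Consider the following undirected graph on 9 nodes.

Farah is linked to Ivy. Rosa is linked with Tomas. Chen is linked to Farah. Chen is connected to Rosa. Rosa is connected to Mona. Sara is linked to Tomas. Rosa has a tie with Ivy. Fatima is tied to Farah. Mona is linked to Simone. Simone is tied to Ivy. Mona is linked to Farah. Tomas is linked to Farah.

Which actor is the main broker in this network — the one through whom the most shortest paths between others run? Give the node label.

Farah

Unnormalized betweenness of each node: Chen:1/2, Farah:77/6, Fatima:0, Ivy:7/2, Mona:7/2, Rosa:35/6, Sara:0, Simone:1/3, Tomas:15/2.
Farah has the largest value, 77/6, making it the main broker — the node through which the most shortest paths run.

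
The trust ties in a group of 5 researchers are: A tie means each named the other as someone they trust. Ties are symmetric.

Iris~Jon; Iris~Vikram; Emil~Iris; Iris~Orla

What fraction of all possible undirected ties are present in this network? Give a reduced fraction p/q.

There are 4 edges and 5 nodes, so the maximum possible is C(5,2) = 10.
Density = 4/10 = 2/5.

2/5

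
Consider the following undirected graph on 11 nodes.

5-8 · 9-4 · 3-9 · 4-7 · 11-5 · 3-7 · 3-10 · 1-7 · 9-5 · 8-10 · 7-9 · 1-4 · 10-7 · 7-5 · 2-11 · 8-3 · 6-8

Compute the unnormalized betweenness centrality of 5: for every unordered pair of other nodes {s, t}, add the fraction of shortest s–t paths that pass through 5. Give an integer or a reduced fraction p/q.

Pairs whose geodesics pass through 5 — 10–2: 2/2; 10–11: 2/2; 6–9: 1/2; 6–1: 1/3; 6–2: 1; 6–4: 2/5; 6–7: 1/3; 6–11: 1; 9–8: 1/2; 9–2: 1; 9–11: 1; 8–1: 1/3; 8–2: 1; 8–4: 2/5 … (+10 more pairs).
All other pairs contribute 0.
Summing the contributions gives betweenness(5) = 287/15.

287/15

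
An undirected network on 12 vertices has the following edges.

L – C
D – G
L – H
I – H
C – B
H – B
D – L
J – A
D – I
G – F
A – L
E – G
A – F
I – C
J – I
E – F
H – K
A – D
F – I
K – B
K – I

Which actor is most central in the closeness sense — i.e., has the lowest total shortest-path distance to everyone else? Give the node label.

Farness (sum of distances to all others) for each node — A:20, B:27, C:21, D:19, E:27, F:19, G:25, H:20, I:16, J:23, K:22, L:19.
The smallest farness is 16, for I, so I has the highest closeness.

I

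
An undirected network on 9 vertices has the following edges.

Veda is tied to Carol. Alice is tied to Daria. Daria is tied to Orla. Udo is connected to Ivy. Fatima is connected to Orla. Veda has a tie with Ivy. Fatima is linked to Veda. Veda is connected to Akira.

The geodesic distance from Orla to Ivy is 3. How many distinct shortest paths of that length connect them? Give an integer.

1

The shortest distance is 3, and the only length-3 path is Orla–Fatima–Veda–Ivy. So there is exactly 1 shortest path.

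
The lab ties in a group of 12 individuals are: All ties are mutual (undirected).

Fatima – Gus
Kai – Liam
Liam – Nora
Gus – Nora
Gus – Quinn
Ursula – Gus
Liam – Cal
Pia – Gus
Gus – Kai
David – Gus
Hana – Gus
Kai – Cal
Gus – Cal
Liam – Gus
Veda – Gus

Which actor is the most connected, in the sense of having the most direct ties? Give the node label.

Degrees — Cal:3, David:1, Fatima:1, Gus:11, Hana:1, Kai:3, Liam:4, Nora:2, Pia:1, Quinn:1, Ursula:1, Veda:1.
The maximum is 11, attained only by Gus.

Gus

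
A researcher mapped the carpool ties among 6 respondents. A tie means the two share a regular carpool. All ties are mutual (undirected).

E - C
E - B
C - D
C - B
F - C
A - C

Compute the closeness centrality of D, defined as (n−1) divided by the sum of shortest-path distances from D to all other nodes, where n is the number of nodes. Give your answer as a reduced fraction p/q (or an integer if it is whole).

5/9

Distances from D: A:2, B:2, C:1, E:2, F:2. Sum = 9.
n = 6, so closeness = 5/9.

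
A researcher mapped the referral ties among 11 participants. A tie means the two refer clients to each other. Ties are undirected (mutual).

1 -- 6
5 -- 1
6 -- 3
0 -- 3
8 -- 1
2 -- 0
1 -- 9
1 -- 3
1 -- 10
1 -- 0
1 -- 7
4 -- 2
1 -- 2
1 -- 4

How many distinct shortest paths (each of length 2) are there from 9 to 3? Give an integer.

1

The shortest distance is 2, and the only length-2 path is 9–1–3. So there is exactly 1 shortest path.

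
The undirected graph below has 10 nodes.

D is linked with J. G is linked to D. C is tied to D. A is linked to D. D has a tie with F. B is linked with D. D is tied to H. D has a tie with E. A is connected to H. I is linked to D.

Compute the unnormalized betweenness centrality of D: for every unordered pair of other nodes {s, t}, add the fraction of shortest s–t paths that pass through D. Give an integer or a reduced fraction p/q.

Pairs whose geodesics pass through D — C–H: 1; C–F: 1; C–J: 1; C–B: 1; C–G: 1; C–E: 1; C–A: 1; C–I: 1; H–F: 1; H–J: 1; H–B: 1; H–G: 1; H–E: 1; H–I: 1 … (+21 more pairs).
All other pairs contribute 0.
Summing the contributions gives betweenness(D) = 35.

35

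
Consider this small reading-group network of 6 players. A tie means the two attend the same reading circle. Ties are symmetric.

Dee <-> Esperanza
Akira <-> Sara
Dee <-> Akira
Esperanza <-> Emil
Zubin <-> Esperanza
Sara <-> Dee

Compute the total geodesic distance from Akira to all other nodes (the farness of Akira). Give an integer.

10

Distances from Akira: Dee:1, Emil:3, Esperanza:2, Sara:1, Zubin:3.
Sum = 1 + 3 + 2 + 1 + 3 = 10.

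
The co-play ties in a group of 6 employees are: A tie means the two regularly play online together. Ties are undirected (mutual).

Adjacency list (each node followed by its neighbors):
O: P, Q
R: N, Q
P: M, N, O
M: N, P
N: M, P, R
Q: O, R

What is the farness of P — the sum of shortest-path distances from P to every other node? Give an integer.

7

Distances from P: M:1, N:1, O:1, Q:2, R:2.
Sum = 1 + 1 + 1 + 2 + 2 = 7.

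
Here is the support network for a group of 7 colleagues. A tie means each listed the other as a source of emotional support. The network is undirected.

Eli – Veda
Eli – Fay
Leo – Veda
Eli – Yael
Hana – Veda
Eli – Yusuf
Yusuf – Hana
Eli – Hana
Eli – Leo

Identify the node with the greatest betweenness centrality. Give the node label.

Unnormalized betweenness of each node: Eli:11, Fay:0, Hana:1/2, Leo:0, Veda:1/2, Yael:0, Yusuf:0.
Eli has the largest value, 11, making it the main broker — the node through which the most shortest paths run.

Eli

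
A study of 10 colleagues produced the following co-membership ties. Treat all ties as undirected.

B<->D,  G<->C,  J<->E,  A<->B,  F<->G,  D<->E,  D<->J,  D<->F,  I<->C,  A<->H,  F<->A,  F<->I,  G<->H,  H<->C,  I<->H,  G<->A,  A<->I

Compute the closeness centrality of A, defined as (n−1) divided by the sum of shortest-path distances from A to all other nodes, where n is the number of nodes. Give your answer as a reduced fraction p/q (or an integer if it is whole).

Distances from A: B:1, C:2, D:2, E:3, F:1, G:1, H:1, I:1, J:3. Sum = 15.
n = 10, so closeness = 9/15 = 3/5.

3/5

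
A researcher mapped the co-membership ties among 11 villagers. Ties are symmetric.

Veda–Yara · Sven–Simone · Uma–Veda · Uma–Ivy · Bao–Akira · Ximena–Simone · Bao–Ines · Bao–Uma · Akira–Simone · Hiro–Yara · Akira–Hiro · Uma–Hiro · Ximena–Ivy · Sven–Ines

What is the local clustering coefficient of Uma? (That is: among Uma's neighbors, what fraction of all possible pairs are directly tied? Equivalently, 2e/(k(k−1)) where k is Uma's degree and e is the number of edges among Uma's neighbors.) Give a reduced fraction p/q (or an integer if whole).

Uma's neighbors: Bao, Hiro, Ivy, and Veda (k = 4).
Possible neighbor pairs: C(4,2) = 6. Edges among them: none → e = 0.
Clustering(Uma) = 0/6 = 0.

0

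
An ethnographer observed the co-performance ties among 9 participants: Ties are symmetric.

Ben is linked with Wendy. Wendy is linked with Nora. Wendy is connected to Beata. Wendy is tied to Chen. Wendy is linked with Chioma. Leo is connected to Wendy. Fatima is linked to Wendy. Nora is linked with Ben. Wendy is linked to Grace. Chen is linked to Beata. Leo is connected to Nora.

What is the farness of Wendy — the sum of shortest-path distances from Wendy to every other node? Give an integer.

8

Distances from Wendy: Beata:1, Ben:1, Chen:1, Chioma:1, Fatima:1, Grace:1, Leo:1, Nora:1.
Sum = 1 + 1 + 1 + 1 + 1 + 1 + 1 + 1 = 8.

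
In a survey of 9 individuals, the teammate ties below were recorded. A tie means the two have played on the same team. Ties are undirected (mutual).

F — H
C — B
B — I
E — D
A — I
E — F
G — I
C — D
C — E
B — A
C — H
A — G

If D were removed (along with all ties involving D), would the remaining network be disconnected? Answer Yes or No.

No

Even without D, every remaining node can still reach every other (the residual graph is connected), so D is not a cut vertex.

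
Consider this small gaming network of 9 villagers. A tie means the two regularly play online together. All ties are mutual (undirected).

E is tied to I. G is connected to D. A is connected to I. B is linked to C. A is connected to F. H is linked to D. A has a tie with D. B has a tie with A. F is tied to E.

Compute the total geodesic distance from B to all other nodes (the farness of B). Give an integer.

17

Distances from B: A:1, C:1, D:2, E:3, F:2, G:3, H:3, I:2.
Sum = 1 + 1 + 2 + 3 + 2 + 3 + 3 + 2 = 17.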